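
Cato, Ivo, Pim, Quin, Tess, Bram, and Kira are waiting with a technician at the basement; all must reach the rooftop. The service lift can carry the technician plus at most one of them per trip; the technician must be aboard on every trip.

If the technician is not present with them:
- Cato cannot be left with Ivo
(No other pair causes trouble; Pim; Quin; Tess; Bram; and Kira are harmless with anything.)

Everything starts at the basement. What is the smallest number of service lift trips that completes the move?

Counting alone: the technician can take at most 1 across per trip to the rooftop, so moving all 7 needs at least 7 loaded trips out, with a return between consecutive ones — at least 13 crossings.
The plan below uses exactly 13 crossings, so it is optimal:
1. Technician goes to the rooftop with Cato.  [the basement: Bram, Ivo, Kira, Pim, Quin, Tess | the rooftop: Cato]
2. Technician goes back to the basement alone.  [the basement: Bram, Ivo, Kira, Pim, Quin, Tess | the rooftop: Cato]
3. Technician goes to the rooftop with Pim.  [the basement: Bram, Ivo, Kira, Quin, Tess | the rooftop: Cato, Pim]
4. Technician goes back to the basement alone.  [the basement: Bram, Ivo, Kira, Quin, Tess | the rooftop: Cato, Pim]
5. Technician goes to the rooftop with Quin.  [the basement: Bram, Ivo, Kira, Tess | the rooftop: Cato, Pim, Quin]
6. Technician goes back to the basement alone.  [the basement: Bram, Ivo, Kira, Tess | the rooftop: Cato, Pim, Quin]
7. Technician goes to the rooftop with Tess.  [the basement: Bram, Ivo, Kira | the rooftop: Cato, Pim, Quin, Tess]
8. Technician goes back to the basement alone.  [the basement: Bram, Ivo, Kira | the rooftop: Cato, Pim, Quin, Tess]
9. Technician goes to the rooftop with Bram.  [the basement: Ivo, Kira | the rooftop: Bram, Cato, Pim, Quin, Tess]
10. Technician goes back to the basement alone.  [the basement: Ivo, Kira | the rooftop: Bram, Cato, Pim, Quin, Tess]
11. Technician goes to the rooftop with Kira.  [the basement: Ivo | the rooftop: Bram, Cato, Kira, Pim, Quin, Tess]
12. Technician goes back to the basement alone.  [the basement: Ivo | the rooftop: Bram, Cato, Kira, Pim, Quin, Tess]
13. Technician goes to the rooftop with Ivo.  [the basement: — | the rooftop: Bram, Cato, Ivo, Kira, Pim, Quin, Tess]

13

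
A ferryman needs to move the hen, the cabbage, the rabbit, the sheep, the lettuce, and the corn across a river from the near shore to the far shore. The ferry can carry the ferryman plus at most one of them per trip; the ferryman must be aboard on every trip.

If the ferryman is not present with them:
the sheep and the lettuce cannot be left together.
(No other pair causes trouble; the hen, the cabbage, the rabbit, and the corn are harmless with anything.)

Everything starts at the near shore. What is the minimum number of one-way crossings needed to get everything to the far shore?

11

Counting alone: the ferryman can take at most 1 across per trip to the far shore, so moving all 6 needs at least 6 loaded trips out, with a return between consecutive ones — at least 11 crossings.
The plan below uses exactly 11 crossings, so it is optimal:
1. Ferryman goes to the far shore with the sheep.  [the near shore: the cabbage, the corn, the hen, the lettuce, the rabbit | the far shore: the sheep]
2. Ferryman goes back to the near shore alone.  [the near shore: the cabbage, the corn, the hen, the lettuce, the rabbit | the far shore: the sheep]
3. Ferryman goes to the far shore with the hen.  [the near shore: the cabbage, the corn, the lettuce, the rabbit | the far shore: the hen, the sheep]
4. Ferryman goes back to the near shore alone.  [the near shore: the cabbage, the corn, the lettuce, the rabbit | the far shore: the hen, the sheep]
5. Ferryman goes to the far shore with the cabbage.  [the near shore: the corn, the lettuce, the rabbit | the far shore: the cabbage, the hen, the sheep]
6. Ferryman goes back to the near shore alone.  [the near shore: the corn, the lettuce, the rabbit | the far shore: the cabbage, the hen, the sheep]
7. Ferryman goes to the far shore with the rabbit.  [the near shore: the corn, the lettuce | the far shore: the cabbage, the hen, the rabbit, the sheep]
8. Ferryman goes back to the near shore alone.  [the near shore: the corn, the lettuce | the far shore: the cabbage, the hen, the rabbit, the sheep]
9. Ferryman goes to the far shore with the corn.  [the near shore: the lettuce | the far shore: the cabbage, the corn, the hen, the rabbit, the sheep]
10. Ferryman goes back to the near shore alone.  [the near shore: the lettuce | the far shore: the cabbage, the corn, the hen, the rabbit, the sheep]
11. Ferryman goes to the far shore with the lettuce.  [the near shore: — | the far shore: the cabbage, the corn, the hen, the lettuce, the rabbit, the sheep]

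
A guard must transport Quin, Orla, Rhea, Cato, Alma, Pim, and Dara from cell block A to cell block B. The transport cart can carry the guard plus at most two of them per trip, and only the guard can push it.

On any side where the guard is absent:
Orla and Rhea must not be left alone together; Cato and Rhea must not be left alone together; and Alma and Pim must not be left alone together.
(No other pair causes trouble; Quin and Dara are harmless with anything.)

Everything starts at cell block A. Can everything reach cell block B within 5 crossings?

Counting alone: the guard can take at most 2 across per trip to cell block B, so moving all 7 needs at least 4 loaded trips out, with a return between consecutive ones — at least 7 crossings.
Since 5 < 7, 5 crossings cannot be enough. (The shortest complete plan in fact takes 7:)
1. Guard goes to cell block B with Alma and Rhea.  [cell block A: Cato, Dara, Orla, Pim, Quin | cell block B: Alma, Rhea]
2. Guard goes back to cell block A alone.  [cell block A: Cato, Dara, Orla, Pim, Quin | cell block B: Alma, Rhea]
3. Guard goes to cell block B with Orla and Quin.  [cell block A: Cato, Dara, Pim | cell block B: Alma, Orla, Quin, Rhea]
4. Guard goes back to cell block A with Rhea.  [cell block A: Cato, Dara, Pim, Rhea | cell block B: Alma, Orla, Quin]
5. Guard goes to cell block B with Cato and Dara.  [cell block A: Pim, Rhea | cell block B: Alma, Cato, Dara, Orla, Quin]
6. Guard goes back to cell block A alone.  [cell block A: Pim, Rhea | cell block B: Alma, Cato, Dara, Orla, Quin]
7. Guard goes to cell block B with Pim and Rhea.  [cell block A: — | cell block B: Alma, Cato, Dara, Orla, Pim, Quin, Rhea]

No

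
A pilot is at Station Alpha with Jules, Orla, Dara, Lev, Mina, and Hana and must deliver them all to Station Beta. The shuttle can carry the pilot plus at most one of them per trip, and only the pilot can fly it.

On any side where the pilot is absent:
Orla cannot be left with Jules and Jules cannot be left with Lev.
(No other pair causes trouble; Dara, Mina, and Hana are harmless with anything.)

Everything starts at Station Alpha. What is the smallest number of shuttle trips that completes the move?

Counting alone: the pilot can take at most 1 across per trip to Station Beta, so moving all 6 needs at least 6 loaded trips out, with a return between consecutive ones — at least 11 crossings.
The safety rule pushes this higher. Following every safe sequence of crossings, the most of the 6 that can be at Station Beta as the shuttle arrives there on crossing 11 is 5 — never all 6.
So no plan with fewer than 13 crossings exists, and this one achieves 13:
1. Pilot goes to Station Beta with Jules.
2. Pilot goes back to Station Alpha alone.
3. Pilot goes to Station Beta with Orla.
4. Pilot goes back to Station Alpha with Jules.
5. Pilot goes to Station Beta with Lev.
6. Pilot goes back to Station Alpha alone.
7. Pilot goes to Station Beta with Dara.
8. Pilot goes back to Station Alpha alone.
9. Pilot goes to Station Beta with Mina.
10. Pilot goes back to Station Alpha alone.
11. Pilot goes to Station Beta with Hana.
12. Pilot goes back to Station Alpha alone.
13. Pilot goes to Station Beta with Jules.

13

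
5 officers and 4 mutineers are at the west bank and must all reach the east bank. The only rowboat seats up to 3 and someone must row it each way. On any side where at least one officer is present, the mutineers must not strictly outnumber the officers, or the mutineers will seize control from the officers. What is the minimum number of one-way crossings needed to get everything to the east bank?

7

Counting alone: each trip to the east bank takes at most 3 across and each return brings at least 1 back, so after t trips out (and t−1 returns) at most 3t − (t−1) of the 9 are across; that first reaches 9 at t = 4, so at least 7 crossings are needed.
The plan below uses exactly 7 crossings, so it is optimal:
1. 3 mutineers → the east bank.  (the west bank: 5O 1M; the east bank: 0O 3M)
2. 1 mutineer ← the west bank.  (the west bank: 5O 2M; the east bank: 0O 2M)
3. 3 officers → the east bank.  (the west bank: 2O 2M; the east bank: 3O 2M)
4. 1 officer ← the west bank.  (the west bank: 3O 2M; the east bank: 2O 2M)
5. 2 officers and 1 mutineer → the east bank.  (the west bank: 1O 1M; the east bank: 4O 3M)
6. 1 officer ← the west bank.  (the west bank: 2O 1M; the east bank: 3O 3M)
7. 2 officers and 1 mutineer → the east bank.  (the west bank: 0O 0M; the east bank: 5O 4M)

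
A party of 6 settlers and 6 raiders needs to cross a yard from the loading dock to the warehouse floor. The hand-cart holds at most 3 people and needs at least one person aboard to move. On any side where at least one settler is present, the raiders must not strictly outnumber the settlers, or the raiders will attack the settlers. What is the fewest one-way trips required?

Following every safe sequence of crossings from the start, the most of the 12 that can be at the warehouse floor as the hand-cart arrives there on crossings 1, 3, 5 is 3, 5, 6 respectively; the best ever achieved is 6 of 12.
From crossing 7 on, no configuration arises that was not already reachable earlier: only 17 distinct safe configurations (who is on which side, and where the hand-cart is) can ever be reached, none of them has everyone across, and every continuation just revisits them. They are: 0 settlers + 0 raiders across (hand-cart back at the start); 0 settlers + 1 raider across (hand-cart there); 0 settlers + 1 raider across (hand-cart back at the start); 0 settlers + 2 raiders across (hand-cart there); 0 settlers + 2 raiders across (hand-cart back at the start); 0 settlers + 3 raiders across (hand-cart there); 0 settlers + 3 raiders across (hand-cart back at the start); 0 settlers + 4 raiders across (hand-cart there); 0 settlers + 4 raiders across (hand-cart back at the start); 0 settlers + 5 raiders across (hand-cart there); 0 settlers + 5 raiders across (hand-cart back at the start); 0 settlers + 6 raiders across (hand-cart there); 1 settler + 1 raider across (hand-cart there); 1 settler + 1 raider across (hand-cart back at the start); 2 settlers + 2 raiders across (hand-cart there); 2 settlers + 2 raiders across (hand-cart back at the start); 3 settlers + 3 raiders across (hand-cart there). So no valid plan exists.

impossible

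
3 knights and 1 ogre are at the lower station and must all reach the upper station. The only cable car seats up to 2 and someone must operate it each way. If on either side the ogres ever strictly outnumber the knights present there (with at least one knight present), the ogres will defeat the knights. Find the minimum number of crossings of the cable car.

5

Counting alone: each trip to the upper station takes at most 2 across and each return brings at least 1 back, so after t trips out (and t−1 returns) at most 2t − (t−1) of the 4 are across; that first reaches 4 at t = 3, so at least 5 crossings are needed.
The plan below uses exactly 5 crossings, so it is optimal:
1. 1 knight and 1 ogre → the upper station.  (the lower station: 2K 0O; the upper station: 1K 1O)
2. 1 ogre ← the lower station.  (the lower station: 2K 1O; the upper station: 1K 0O)
3. 1 knight and 1 ogre → the upper station.  (the lower station: 1K 0O; the upper station: 2K 1O)
4. 1 ogre ← the lower station.  (the lower station: 1K 1O; the upper station: 2K 0O)
5. 1 knight and 1 ogre → the upper station.  (the lower station: 0K 0O; the upper station: 3K 1O)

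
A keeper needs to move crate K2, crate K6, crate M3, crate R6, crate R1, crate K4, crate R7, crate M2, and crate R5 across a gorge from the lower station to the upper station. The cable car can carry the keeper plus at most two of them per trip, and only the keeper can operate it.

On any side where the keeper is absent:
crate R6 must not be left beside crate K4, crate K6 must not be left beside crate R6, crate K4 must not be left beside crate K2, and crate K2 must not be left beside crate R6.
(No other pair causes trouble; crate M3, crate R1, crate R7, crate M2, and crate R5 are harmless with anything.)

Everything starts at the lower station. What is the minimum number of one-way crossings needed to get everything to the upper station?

15

Counting alone: the keeper can take at most 2 across per trip to the upper station, so moving all 9 needs at least 5 loaded trips out, with a return between consecutive ones — at least 9 crossings.
The safety rule pushes this higher. Following every safe sequence of crossings, the most of the 9 that can be at the upper station as the cable car arrives there on crossings 9, 11, 13 is 6, 7, 8 respectively — never all 9.
So no plan with fewer than 15 crossings exists, and this one achieves 15:
1. Keeper goes to the upper station with crate K2 and crate R6.
2. Keeper goes back to the lower station with crate K2.
3. Keeper goes to the upper station with crate K2 and crate K6.
4. Keeper goes back to the lower station with crate R6.
5. Keeper goes to the upper station with crate M3 and crate R6.
6. Keeper goes back to the lower station with crate R6.
7. Keeper goes to the upper station with crate R1 and crate R6.
8. Keeper goes back to the lower station with crate R6.
9. Keeper goes to the upper station with crate R6 and crate R7.
10. Keeper goes back to the lower station with crate R6.
11. Keeper goes to the upper station with crate M2 and crate R6.
12. Keeper goes back to the lower station with crate R6.
13. Keeper goes to the upper station with crate R5 and crate R6.
14. Keeper goes back to the lower station with crate R6.
15. Keeper goes to the upper station with crate K4 and crate R6.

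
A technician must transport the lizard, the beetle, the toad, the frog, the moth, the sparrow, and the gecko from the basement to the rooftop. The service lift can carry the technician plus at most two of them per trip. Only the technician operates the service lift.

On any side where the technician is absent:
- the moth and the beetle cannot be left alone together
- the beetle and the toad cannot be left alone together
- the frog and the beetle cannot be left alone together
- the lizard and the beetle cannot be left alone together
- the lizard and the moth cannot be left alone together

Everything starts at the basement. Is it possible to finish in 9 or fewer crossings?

No

Counting alone: the technician can take at most 2 across per trip to the rooftop, so moving all 7 needs at least 4 loaded trips out, with a return between consecutive ones — at least 7 crossings.
The safety rule pushes this higher. Following every safe sequence of crossings, the most of the 7 that can be at the rooftop as the service lift arrives there on crossings 7, 9 is 5, 6 respectively — never all 7.
So the move cannot be finished within 9 crossings. (The shortest complete plan takes 11:)
1. Technician goes to the rooftop with the beetle and the lizard.
2. Technician goes back to the basement with the lizard.
3. Technician goes to the rooftop with the lizard and the toad.
4. Technician goes back to the basement with the beetle.
5. Technician goes to the rooftop with the beetle and the frog.
6. Technician goes back to the basement with the beetle.
7. Technician goes to the rooftop with the beetle and the sparrow.
8. Technician goes back to the basement with the beetle.
9. Technician goes to the rooftop with the beetle and the gecko.
10. Technician goes back to the basement with the beetle.
11. Technician goes to the rooftop with the beetle and the moth.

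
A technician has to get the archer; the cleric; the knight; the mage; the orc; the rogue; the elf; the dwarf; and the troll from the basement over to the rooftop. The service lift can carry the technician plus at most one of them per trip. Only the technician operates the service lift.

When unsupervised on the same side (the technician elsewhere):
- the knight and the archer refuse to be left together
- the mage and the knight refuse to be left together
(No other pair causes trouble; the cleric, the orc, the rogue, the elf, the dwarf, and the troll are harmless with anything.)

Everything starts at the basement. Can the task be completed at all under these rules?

Yes

1. Technician goes to the rooftop with the knight.
2. Technician goes back to the basement alone.
3. Technician goes to the rooftop with the archer.
4. Technician goes back to the basement with the knight.
5. Technician goes to the rooftop with the mage.
6. Technician goes back to the basement alone.
7. Technician goes to the rooftop with the cleric.
8. Technician goes back to the basement alone.
9. Technician goes to the rooftop with the orc.
10. Technician goes back to the basement alone.
11. Technician goes to the rooftop with the rogue.
12. Technician goes back to the basement alone.
13. Technician goes to the rooftop with the elf.
14. Technician goes back to the basement alone.
15. Technician goes to the rooftop with the dwarf.
16. Technician goes back to the basement alone.
17. Technician goes to the rooftop with the troll.
18. Technician goes back to the basement alone.
19. Technician goes to the rooftop with the knight.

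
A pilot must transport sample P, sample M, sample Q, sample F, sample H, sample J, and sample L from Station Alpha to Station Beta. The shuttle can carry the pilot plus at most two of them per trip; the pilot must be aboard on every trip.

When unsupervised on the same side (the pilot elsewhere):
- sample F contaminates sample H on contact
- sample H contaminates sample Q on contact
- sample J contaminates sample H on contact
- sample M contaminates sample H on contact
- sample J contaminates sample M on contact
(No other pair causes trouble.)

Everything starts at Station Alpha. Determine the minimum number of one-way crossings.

Counting alone: the pilot can take at most 2 across per trip to Station Beta, so moving all 7 needs at least 4 loaded trips out, with a return between consecutive ones — at least 7 crossings.
The safety rule pushes this higher. Following every safe sequence of crossings, the most of the 7 that can be at Station Beta as the shuttle arrives there on crossings 7, 9 is 5, 6 respectively — never all 7.
So no plan with fewer than 11 crossings exists, and this one achieves 11:
1. Pilot goes to Station Beta with sample H and sample M.
2. Pilot goes back to Station Alpha with sample M.
3. Pilot goes to Station Beta with sample M and sample P.
4. Pilot goes back to Station Alpha with sample M.
5. Pilot goes to Station Beta with sample M and sample Q.
6. Pilot goes back to Station Alpha with sample H.
7. Pilot goes to Station Beta with sample F and sample H.
8. Pilot goes back to Station Alpha with sample H.
9. Pilot goes to Station Beta with sample H and sample L.
10. Pilot goes back to Station Alpha with sample H.
11. Pilot goes to Station Beta with sample H and sample J.

11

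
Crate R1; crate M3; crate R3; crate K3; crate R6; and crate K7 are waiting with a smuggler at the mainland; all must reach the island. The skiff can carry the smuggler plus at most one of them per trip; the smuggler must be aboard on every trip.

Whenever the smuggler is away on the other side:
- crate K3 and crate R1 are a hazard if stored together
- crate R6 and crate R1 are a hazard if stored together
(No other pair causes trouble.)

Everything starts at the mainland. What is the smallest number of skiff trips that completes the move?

Counting alone: the smuggler can take at most 1 across per trip to the island, so moving all 6 needs at least 6 loaded trips out, with a return between consecutive ones — at least 11 crossings.
The safety rule pushes this higher. Following every safe sequence of crossings, the most of the 6 that can be at the island as the skiff arrives there on crossing 11 is 5 — never all 6.
So no plan with fewer than 13 crossings exists, and this one achieves 13:
1. Smuggler goes to the island with crate R1.
2. Smuggler goes back to the mainland alone.
3. Smuggler goes to the island with crate M3.
4. Smuggler goes back to the mainland alone.
5. Smuggler goes to the island with crate R3.
6. Smuggler goes back to the mainland alone.
7. Smuggler goes to the island with crate K3.
8. Smuggler goes back to the mainland with crate R1.
9. Smuggler goes to the island with crate R6.
10. Smuggler goes back to the mainland alone.
11. Smuggler goes to the island with crate K7.
12. Smuggler goes back to the mainland alone.
13. Smuggler goes to the island with crate R1.

13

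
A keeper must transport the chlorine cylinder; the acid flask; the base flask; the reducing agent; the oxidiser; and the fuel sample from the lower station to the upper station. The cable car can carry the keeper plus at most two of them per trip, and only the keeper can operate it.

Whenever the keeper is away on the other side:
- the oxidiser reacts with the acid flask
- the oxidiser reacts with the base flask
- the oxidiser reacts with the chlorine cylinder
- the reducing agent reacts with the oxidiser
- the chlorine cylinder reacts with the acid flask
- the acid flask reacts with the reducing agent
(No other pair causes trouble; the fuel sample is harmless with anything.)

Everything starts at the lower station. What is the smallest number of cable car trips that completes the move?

Counting alone: the keeper can take at most 2 across per trip to the upper station, so moving all 6 needs at least 3 loaded trips out, with a return between consecutive ones — at least 5 crossings.
The safety rule pushes this higher. Following every safe sequence of crossings, the most of the 6 that can be at the upper station as the cable car arrives there on crossings 5, 7 is 4, 5 respectively — never all 6.
So no plan with fewer than 9 crossings exists, and this one achieves 9:
1. Keeper goes to the upper station with the acid flask and the oxidiser.  [the lower station: the base flask, the chlorine cylinder, the fuel sample, the reducing agent | the upper station: the acid flask, the oxidiser]
2. Keeper goes back to the lower station with the acid flask.  [the lower station: the acid flask, the base flask, the chlorine cylinder, the fuel sample, the reducing agent | the upper station: the oxidiser]
3. Keeper goes to the upper station with the chlorine cylinder and the reducing agent.  [the lower station: the acid flask, the base flask, the fuel sample | the upper station: the chlorine cylinder, the oxidiser, the reducing agent]
4. Keeper goes back to the lower station with the oxidiser.  [the lower station: the acid flask, the base flask, the fuel sample, the oxidiser | the upper station: the chlorine cylinder, the reducing agent]
5. Keeper goes to the upper station with the acid flask and the base flask.  [the lower station: the fuel sample, the oxidiser | the upper station: the acid flask, the base flask, the chlorine cylinder, the reducing agent]
6. Keeper goes back to the lower station with the acid flask.  [the lower station: the acid flask, the fuel sample, the oxidiser | the upper station: the base flask, the chlorine cylinder, the reducing agent]
7. Keeper goes to the upper station with the acid flask and the fuel sample.  [the lower station: the oxidiser | the upper station: the acid flask, the base flask, the chlorine cylinder, the fuel sample, the reducing agent]
8. Keeper goes back to the lower station with the acid flask.  [the lower station: the acid flask, the oxidiser | the upper station: the base flask, the chlorine cylinder, the fuel sample, the reducing agent]
9. Keeper goes to the upper station with the acid flask and the oxidiser.  [the lower station: — | the upper station: the acid flask, the base flask, the chlorine cylinder, the fuel sample, the oxidiser, the reducing agent]

9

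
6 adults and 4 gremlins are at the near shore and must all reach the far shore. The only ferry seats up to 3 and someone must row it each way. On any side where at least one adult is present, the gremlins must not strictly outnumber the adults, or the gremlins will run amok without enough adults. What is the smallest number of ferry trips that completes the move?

9

Counting alone: each trip to the far shore takes at most 3 across and each return brings at least 1 back, so after t trips out (and t−1 returns) at most 3t − (t−1) of the 10 are across; that first reaches 10 at t = 5, so at least 9 crossings are needed.
The plan below uses exactly 9 crossings, so it is optimal:
1. 2 gremlins → the far shore.  (the near shore: 6A 2G; the far shore: 0A 2G)
2. 1 gremlin ← the near shore.  (the near shore: 6A 3G; the far shore: 0A 1G)
3. 3 gremlins → the far shore.  (the near shore: 6A 0G; the far shore: 0A 4G)
4. 1 gremlin ← the near shore.  (the near shore: 6A 1G; the far shore: 0A 3G)
5. 3 adults → the far shore.  (the near shore: 3A 1G; the far shore: 3A 3G)
6. 1 gremlin ← the near shore.  (the near shore: 3A 2G; the far shore: 3A 2G)
7. 1 adult and 2 gremlins → the far shore.  (the near shore: 2A 0G; the far shore: 4A 4G)
8. 1 gremlin ← the near shore.  (the near shore: 2A 1G; the far shore: 4A 3G)
9. 2 adults and 1 gremlin → the far shore.  (the near shore: 0A 0G; the far shore: 6A 4G)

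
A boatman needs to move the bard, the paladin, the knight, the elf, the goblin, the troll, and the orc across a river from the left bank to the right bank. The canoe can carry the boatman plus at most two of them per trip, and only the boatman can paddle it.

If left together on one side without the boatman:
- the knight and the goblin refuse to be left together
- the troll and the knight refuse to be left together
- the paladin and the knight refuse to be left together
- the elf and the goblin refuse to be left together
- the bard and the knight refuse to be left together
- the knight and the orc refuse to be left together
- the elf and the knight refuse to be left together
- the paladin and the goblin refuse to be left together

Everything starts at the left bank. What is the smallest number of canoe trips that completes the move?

Counting alone: the boatman can take at most 2 across per trip to the right bank, so moving all 7 needs at least 4 loaded trips out, with a return between consecutive ones — at least 7 crossings.
The safety rule pushes this higher. Following every safe sequence of crossings, the most of the 7 that can be at the right bank as the canoe arrives there on crossings 7, 9 is 5, 6 respectively — never all 7.
So no plan with fewer than 11 crossings exists, and this one achieves 11:
1. Boatman goes to the right bank with the goblin and the knight.  [the left bank: the bard, the elf, the orc, the paladin, the troll | the right bank: the goblin, the knight]
2. Boatman goes back to the left bank with the knight.  [the left bank: the bard, the elf, the knight, the orc, the paladin, the troll | the right bank: the goblin]
3. Boatman goes to the right bank with the bard and the knight.  [the left bank: the elf, the orc, the paladin, the troll | the right bank: the bard, the goblin, the knight]
4. Boatman goes back to the left bank with the knight.  [the left bank: the elf, the knight, the orc, the paladin, the troll | the right bank: the bard, the goblin]
5. Boatman goes to the right bank with the knight and the troll.  [the left bank: the elf, the orc, the paladin | the right bank: the bard, the goblin, the knight, the troll]
6. Boatman goes back to the left bank with the knight.  [the left bank: the elf, the knight, the orc, the paladin | the right bank: the bard, the goblin, the troll]
7. Boatman goes to the right bank with the knight and the orc.  [the left bank: the elf, the paladin | the right bank: the bard, the goblin, the knight, the orc, the troll]
8. Boatman goes back to the left bank with the knight.  [the left bank: the elf, the knight, the paladin | the right bank: the bard, the goblin, the orc, the troll]
9. Boatman goes to the right bank with the elf and the paladin.  [the left bank: the knight | the right bank: the bard, the elf, the goblin, the orc, the paladin, the troll]
10. Boatman goes back to the left bank with the goblin.  [the left bank: the goblin, the knight | the right bank: the bard, the elf, the orc, the paladin, the troll]
11. Boatman goes to the right bank with the goblin and the knight.  [the left bank: — | the right bank: the bard, the elf, the goblin, the knight, the orc, the paladin, the troll]

11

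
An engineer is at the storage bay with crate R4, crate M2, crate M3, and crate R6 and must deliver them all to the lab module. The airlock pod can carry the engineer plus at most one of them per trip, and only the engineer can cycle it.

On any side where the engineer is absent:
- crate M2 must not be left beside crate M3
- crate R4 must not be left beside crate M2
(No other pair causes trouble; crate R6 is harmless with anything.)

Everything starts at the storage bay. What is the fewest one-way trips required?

9

Counting alone: the engineer can take at most 1 across per trip to the lab module, so moving all 4 needs at least 4 loaded trips out, with a return between consecutive ones — at least 7 crossings.
The safety rule pushes this higher. Following every safe sequence of crossings, the most of the 4 that can be at the lab module as the airlock pod arrives there on crossing 7 is 3 — never all 4.
So no plan with fewer than 9 crossings exists, and this one achieves 9:
1. Engineer goes to the lab module with crate M2.  [the storage bay: crate M3, crate R4, crate R6 | the lab module: crate M2]
2. Engineer goes back to the storage bay alone.  [the storage bay: crate M3, crate R4, crate R6 | the lab module: crate M2]
3. Engineer goes to the lab module with crate R4.  [the storage bay: crate M3, crate R6 | the lab module: crate M2, crate R4]
4. Engineer goes back to the storage bay with crate M2.  [the storage bay: crate M2, crate M3, crate R6 | the lab module: crate R4]
5. Engineer goes to the lab module with crate M3.  [the storage bay: crate M2, crate R6 | the lab module: crate M3, crate R4]
6. Engineer goes back to the storage bay alone.  [the storage bay: crate M2, crate R6 | the lab module: crate M3, crate R4]
7. Engineer goes to the lab module with crate R6.  [the storage bay: crate M2 | the lab module: crate M3, crate R4, crate R6]
8. Engineer goes back to the storage bay alone.  [the storage bay: crate M2 | the lab module: crate M3, crate R4, crate R6]
9. Engineer goes to the lab module with crate M2.  [the storage bay: — | the lab module: crate M2, crate M3, crate R4, crate R6]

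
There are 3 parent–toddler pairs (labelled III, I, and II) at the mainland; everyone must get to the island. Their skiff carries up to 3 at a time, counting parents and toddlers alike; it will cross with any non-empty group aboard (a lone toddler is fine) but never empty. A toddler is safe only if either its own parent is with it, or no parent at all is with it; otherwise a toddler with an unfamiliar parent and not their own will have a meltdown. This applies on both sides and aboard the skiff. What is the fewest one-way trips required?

5

Counting alone: each trip to the island takes at most 3 across and each return brings at least 1 back, so after t trips out (and t−1 returns) at most 3t − (t−1) of the 6 are across; that first reaches 6 at t = 3, so at least 5 crossings are needed.
The plan below uses exactly 5 crossings, so it is optimal:
1. parent III and toddler III cross → the island.
2. parent III crosses ← the mainland.
3. parent I, parent II, and parent III cross → the island.
4. toddler III crosses ← the mainland.
5. toddler I, toddler II, and toddler III cross → the island.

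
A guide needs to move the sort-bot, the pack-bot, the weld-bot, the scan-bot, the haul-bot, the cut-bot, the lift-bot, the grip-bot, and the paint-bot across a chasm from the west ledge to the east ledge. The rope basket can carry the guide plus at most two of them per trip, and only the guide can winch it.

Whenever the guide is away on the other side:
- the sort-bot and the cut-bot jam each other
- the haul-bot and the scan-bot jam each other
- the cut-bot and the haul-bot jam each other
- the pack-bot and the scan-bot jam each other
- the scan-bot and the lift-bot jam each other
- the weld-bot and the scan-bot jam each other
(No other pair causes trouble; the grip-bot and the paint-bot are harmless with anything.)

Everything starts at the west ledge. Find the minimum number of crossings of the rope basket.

Counting alone: the guide can take at most 2 across per trip to the east ledge, so moving all 9 needs at least 5 loaded trips out, with a return between consecutive ones — at least 9 crossings.
The safety rule pushes this higher. Following every safe sequence of crossings, the most of the 9 that can be at the east ledge as the rope basket arrives there on crossing 9 is 8 — never all 9.
So no plan with fewer than 11 crossings exists, and this one achieves 11:
1. Guide goes to the east ledge with the cut-bot and the scan-bot.  [the west ledge: the grip-bot, the haul-bot, the lift-bot, the pack-bot, the paint-bot, the sort-bot, the weld-bot | the east ledge: the cut-bot, the scan-bot]
2. Guide goes back to the west ledge alone.  [the west ledge: the grip-bot, the haul-bot, the lift-bot, the pack-bot, the paint-bot, the sort-bot, the weld-bot | the east ledge: the cut-bot, the scan-bot]
3. Guide goes to the east ledge with the sort-bot.  [the west ledge: the grip-bot, the haul-bot, the lift-bot, the pack-bot, the paint-bot, the weld-bot | the east ledge: the cut-bot, the scan-bot, the sort-bot]
4. Guide goes back to the west ledge with the cut-bot.  [the west ledge: the cut-bot, the grip-bot, the haul-bot, the lift-bot, the pack-bot, the paint-bot, the weld-bot | the east ledge: the scan-bot, the sort-bot]
5. Guide goes to the east ledge with the haul-bot and the pack-bot.  [the west ledge: the cut-bot, the grip-bot, the lift-bot, the paint-bot, the weld-bot | the east ledge: the haul-bot, the pack-bot, the scan-bot, the sort-bot]
6. Guide goes back to the west ledge with the scan-bot.  [the west ledge: the cut-bot, the grip-bot, the lift-bot, the paint-bot, the scan-bot, the weld-bot | the east ledge: the haul-bot, the pack-bot, the sort-bot]
7. Guide goes to the east ledge with the lift-bot and the weld-bot.  [the west ledge: the cut-bot, the grip-bot, the paint-bot, the scan-bot | the east ledge: the haul-bot, the lift-bot, the pack-bot, the sort-bot, the weld-bot]
8. Guide goes back to the west ledge alone.  [the west ledge: the cut-bot, the grip-bot, the paint-bot, the scan-bot | the east ledge: the haul-bot, the lift-bot, the pack-bot, the sort-bot, the weld-bot]
9. Guide goes to the east ledge with the grip-bot and the paint-bot.  [the west ledge: the cut-bot, the scan-bot | the east ledge: the grip-bot, the haul-bot, the lift-bot, the pack-bot, the paint-bot, the sort-bot, the weld-bot]
10. Guide goes back to the west ledge alone.  [the west ledge: the cut-bot, the scan-bot | the east ledge: the grip-bot, the haul-bot, the lift-bot, the pack-bot, the paint-bot, the sort-bot, the weld-bot]
11. Guide goes to the east ledge with the cut-bot and the scan-bot.  [the west ledge: — | the east ledge: the cut-bot, the grip-bot, the haul-bot, the lift-bot, the pack-bot, the paint-bot, the scan-bot, the sort-bot, the weld-bot]

11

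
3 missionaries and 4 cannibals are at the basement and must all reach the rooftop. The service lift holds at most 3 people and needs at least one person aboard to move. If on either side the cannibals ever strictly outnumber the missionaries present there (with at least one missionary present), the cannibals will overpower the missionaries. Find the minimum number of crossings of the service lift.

impossible

The cannibals already outnumber the missionaries at the basement before anyone moves, so the starting position itself is disallowed.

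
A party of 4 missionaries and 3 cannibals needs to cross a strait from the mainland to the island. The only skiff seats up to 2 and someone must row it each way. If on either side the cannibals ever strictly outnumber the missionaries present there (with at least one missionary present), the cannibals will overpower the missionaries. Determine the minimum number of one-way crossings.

11

Counting alone: each trip to the island takes at most 2 across and each return brings at least 1 back, so after t trips out (and t−1 returns) at most 2t − (t−1) of the 7 are across; that first reaches 7 at t = 6, so at least 11 crossings are needed.
The plan below uses exactly 11 crossings, so it is optimal:
1. 2 cannibals → the island.  (the mainland: 4M 1C; the island: 0M 2C)
2. 1 cannibal ← the mainland.  (the mainland: 4M 2C; the island: 0M 1C)
3. 2 cannibals → the island.  (the mainland: 4M 0C; the island: 0M 3C)
4. 1 cannibal ← the mainland.  (the mainland: 4M 1C; the island: 0M 2C)
5. 2 missionaries → the island.  (the mainland: 2M 1C; the island: 2M 2C)
6. 1 cannibal ← the mainland.  (the mainland: 2M 2C; the island: 2M 1C)
7. 1 missionary and 1 cannibal → the island.  (the mainland: 1M 1C; the island: 3M 2C)
8. 1 missionary ← the mainland.  (the mainland: 2M 1C; the island: 2M 2C)
9. 1 missionary and 1 cannibal → the island.  (the mainland: 1M 0C; the island: 3M 3C)
10. 1 cannibal ← the mainland.  (the mainland: 1M 1C; the island: 3M 2C)
11. 1 missionary and 1 cannibal → the island.  (the mainland: 0M 0C; the island: 4M 3C)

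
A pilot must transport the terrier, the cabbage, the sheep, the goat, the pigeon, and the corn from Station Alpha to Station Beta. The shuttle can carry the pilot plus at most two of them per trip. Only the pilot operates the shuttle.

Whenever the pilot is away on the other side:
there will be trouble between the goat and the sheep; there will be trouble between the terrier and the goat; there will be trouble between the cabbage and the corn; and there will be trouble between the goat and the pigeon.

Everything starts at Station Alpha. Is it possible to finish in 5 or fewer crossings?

No

Counting alone: the pilot can take at most 2 across per trip to Station Beta, so moving all 6 needs at least 3 loaded trips out, with a return between consecutive ones — at least 5 crossings.
The safety rule pushes this higher. Following every safe sequence of crossings, the most of the 6 that can be at Station Beta as the shuttle arrives there on crossing 5 is 5 — never all 6.
So the move cannot be finished within 5 crossings. (The shortest complete plan takes 7:)
1. Pilot goes to Station Beta with the cabbage and the goat.
2. Pilot goes back to Station Alpha alone.
3. Pilot goes to Station Beta with the terrier.
4. Pilot goes back to Station Alpha with the goat.
5. Pilot goes to Station Beta with the pigeon and the sheep.
6. Pilot goes back to Station Alpha alone.
7. Pilot goes to Station Beta with the corn and the goat.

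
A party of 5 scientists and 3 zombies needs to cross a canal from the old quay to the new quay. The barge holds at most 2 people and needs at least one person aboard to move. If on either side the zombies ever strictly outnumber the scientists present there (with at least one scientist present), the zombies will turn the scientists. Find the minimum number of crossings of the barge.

Counting alone: each trip to the new quay takes at most 2 across and each return brings at least 1 back, so after t trips out (and t−1 returns) at most 2t − (t−1) of the 8 are across; that first reaches 8 at t = 7, so at least 13 crossings are needed.
The plan below uses exactly 13 crossings, so it is optimal:
1. 2 zombies → the new quay.  (the old quay: 5S 1Z; the new quay: 0S 2Z)
2. 1 zombie ← the old quay.  (the old quay: 5S 2Z; the new quay: 0S 1Z)
3. 2 zombies → the new quay.  (the old quay: 5S 0Z; the new quay: 0S 3Z)
4. 1 zombie ← the old quay.  (the old quay: 5S 1Z; the new quay: 0S 2Z)
5. 2 scientists → the new quay.  (the old quay: 3S 1Z; the new quay: 2S 2Z)
6. 1 zombie ← the old quay.  (the old quay: 3S 2Z; the new quay: 2S 1Z)
7. 1 scientist and 1 zombie → the new quay.  (the old quay: 2S 1Z; the new quay: 3S 2Z)
8. 1 zombie ← the old quay.  (the old quay: 2S 2Z; the new quay: 3S 1Z)
9. 2 zombies → the new quay.  (the old quay: 2S 0Z; the new quay: 3S 3Z)
10. 1 zombie ← the old quay.  (the old quay: 2S 1Z; the new quay: 3S 2Z)
11. 1 scientist and 1 zombie → the new quay.  (the old quay: 1S 0Z; the new quay: 4S 3Z)
12. 1 zombie ← the old quay.  (the old quay: 1S 1Z; the new quay: 4S 2Z)
13. 1 scientist and 1 zombie → the new quay.  (the old quay: 0S 0Z; the new quay: 5S 3Z)

13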